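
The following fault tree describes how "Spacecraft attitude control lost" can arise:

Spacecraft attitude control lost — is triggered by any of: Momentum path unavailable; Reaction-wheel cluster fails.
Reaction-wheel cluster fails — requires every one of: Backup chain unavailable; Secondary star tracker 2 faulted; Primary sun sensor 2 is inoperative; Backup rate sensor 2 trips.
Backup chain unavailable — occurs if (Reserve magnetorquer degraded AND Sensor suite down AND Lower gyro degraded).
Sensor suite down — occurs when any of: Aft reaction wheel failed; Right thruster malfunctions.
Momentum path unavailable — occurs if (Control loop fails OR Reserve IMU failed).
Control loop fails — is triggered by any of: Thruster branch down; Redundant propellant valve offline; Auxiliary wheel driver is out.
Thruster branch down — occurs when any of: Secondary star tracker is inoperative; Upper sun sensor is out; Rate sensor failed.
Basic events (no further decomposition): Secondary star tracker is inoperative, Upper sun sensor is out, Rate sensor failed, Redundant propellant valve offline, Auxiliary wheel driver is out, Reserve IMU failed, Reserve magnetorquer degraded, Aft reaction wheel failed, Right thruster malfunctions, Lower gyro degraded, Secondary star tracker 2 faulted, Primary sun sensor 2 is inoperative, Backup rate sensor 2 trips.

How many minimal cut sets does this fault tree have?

8

Thruster branch down [OR]: union of children's cut sets → 3 cut set(s).
Control loop fails [OR]: union of children's cut sets → 5 cut set(s).
Momentum path unavailable [OR]: union of children's cut sets → 6 cut set(s).
Sensor suite down [OR]: union of children's cut sets → 2 cut set(s).
Backup chain unavailable [AND]: one cut set from each child combined → 1 × 2 × 1 = 2 cut set(s).
Reaction-wheel cluster fails [AND]: one cut set from each child combined → 2 × 1 × 1 × 1 = 2 cut set(s).
Spacecraft attitude control lost [OR]: union of children's cut sets → 8 cut set(s).
Minimal cut sets: {Secondary star tracker is inoperative}; {Upper sun sensor is out}; {Rate sensor failed}; {Redundant propellant valve offline}; {Auxiliary wheel driver is out}; {Reserve IMU failed}; {Aft reaction wheel failed, Backup rate sensor 2 trips, Lower gyro degraded, Primary sun sensor 2 is inoperative, Reserve magnetorquer degraded, Secondary star tracker 2 faulted}; {Backup rate sensor 2 trips, Lower gyro degraded, Primary sun sensor 2 is inoperative, Reserve magnetorquer degraded, Right thruster malfunctions, Secondary star tracker 2 faulted}.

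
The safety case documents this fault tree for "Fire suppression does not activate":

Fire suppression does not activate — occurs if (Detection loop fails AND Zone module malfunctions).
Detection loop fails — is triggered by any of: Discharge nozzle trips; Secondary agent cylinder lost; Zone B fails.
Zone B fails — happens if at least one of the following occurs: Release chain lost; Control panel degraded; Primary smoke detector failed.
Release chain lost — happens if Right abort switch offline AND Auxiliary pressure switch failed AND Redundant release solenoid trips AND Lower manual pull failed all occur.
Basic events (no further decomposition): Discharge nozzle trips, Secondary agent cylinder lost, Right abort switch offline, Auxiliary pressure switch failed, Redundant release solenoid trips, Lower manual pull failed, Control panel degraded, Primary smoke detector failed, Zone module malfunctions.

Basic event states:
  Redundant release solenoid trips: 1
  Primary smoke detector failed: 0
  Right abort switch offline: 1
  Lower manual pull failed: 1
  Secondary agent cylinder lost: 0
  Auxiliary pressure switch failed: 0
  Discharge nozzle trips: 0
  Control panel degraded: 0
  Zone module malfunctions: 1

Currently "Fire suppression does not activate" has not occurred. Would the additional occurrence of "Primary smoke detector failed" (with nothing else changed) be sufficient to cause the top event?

Counterfactual: set "Primary smoke detector failed" to occurred.
Release chain lost [AND]: Right abort switch offline=occurs, Auxiliary pressure switch failed=not, Redundant release solenoid trips=occurs, Lower manual pull failed=occurs → not all inputs occur → does not occur.
Zone B fails [OR]: Release chain lost=not, Control panel degraded=not, Primary smoke detector failed=occurs → at least one input occurs → occurs.
Detection loop fails [OR]: Discharge nozzle trips=not, Secondary agent cylinder lost=not, Zone B fails=occurs → at least one input occurs → occurs.
Fire suppression does not activate [AND]: Detection loop fails=occurs, Zone module malfunctions=occurs → all inputs occur → occurs.

Yes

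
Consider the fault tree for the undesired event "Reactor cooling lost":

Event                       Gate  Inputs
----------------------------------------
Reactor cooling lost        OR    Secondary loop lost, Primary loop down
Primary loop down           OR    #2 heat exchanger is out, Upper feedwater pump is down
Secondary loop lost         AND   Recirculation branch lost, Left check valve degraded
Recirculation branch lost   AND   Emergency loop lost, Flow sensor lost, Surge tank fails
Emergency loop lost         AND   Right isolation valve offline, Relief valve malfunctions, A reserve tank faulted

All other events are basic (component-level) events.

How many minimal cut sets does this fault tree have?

Emergency loop lost [AND]: one cut set from each child combined → 1 × 1 × 1 = 1 cut set(s).
Recirculation branch lost [AND]: one cut set from each child combined → 1 × 1 × 1 = 1 cut set(s).
Secondary loop lost [AND]: one cut set from each child combined → 1 × 1 = 1 cut set(s).
Primary loop down [OR]: union of children's cut sets → 2 cut set(s).
Reactor cooling lost [OR]: union of children's cut sets → 3 cut set(s).
Minimal cut sets: {A reserve tank faulted, Flow sensor lost, Left check valve degraded, Relief valve malfunctions, Right isolation valve offline, Surge tank fails}; {#2 heat exchanger is out}; {Upper feedwater pump is down}.

3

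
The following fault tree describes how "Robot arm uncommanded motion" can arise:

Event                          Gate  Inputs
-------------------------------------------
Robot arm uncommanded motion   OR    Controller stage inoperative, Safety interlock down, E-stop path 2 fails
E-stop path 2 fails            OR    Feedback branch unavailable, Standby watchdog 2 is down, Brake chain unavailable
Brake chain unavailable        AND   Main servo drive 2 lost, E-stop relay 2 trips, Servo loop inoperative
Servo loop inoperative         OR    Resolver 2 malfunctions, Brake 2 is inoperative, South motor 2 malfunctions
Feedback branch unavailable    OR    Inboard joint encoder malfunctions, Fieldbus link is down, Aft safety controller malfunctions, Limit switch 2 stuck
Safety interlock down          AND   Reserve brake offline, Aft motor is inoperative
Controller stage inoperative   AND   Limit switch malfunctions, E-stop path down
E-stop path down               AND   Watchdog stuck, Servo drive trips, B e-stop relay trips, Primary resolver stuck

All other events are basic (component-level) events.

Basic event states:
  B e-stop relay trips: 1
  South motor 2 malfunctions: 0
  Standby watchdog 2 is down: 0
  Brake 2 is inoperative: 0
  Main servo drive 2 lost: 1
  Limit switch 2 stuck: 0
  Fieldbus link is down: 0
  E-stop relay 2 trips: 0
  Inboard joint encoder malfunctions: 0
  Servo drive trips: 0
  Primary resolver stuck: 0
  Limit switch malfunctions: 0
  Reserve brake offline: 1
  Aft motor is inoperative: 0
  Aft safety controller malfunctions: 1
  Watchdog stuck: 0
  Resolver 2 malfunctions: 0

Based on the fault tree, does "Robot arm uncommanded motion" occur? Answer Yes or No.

E-stop path down [AND]: Watchdog stuck=not, Servo drive trips=not, B e-stop relay trips=occurs, Primary resolver stuck=not → not all inputs occur → does not occur.
Controller stage inoperative [AND]: Limit switch malfunctions=not, E-stop path down=not → not all inputs occur → does not occur.
Safety interlock down [AND]: Reserve brake offline=occurs, Aft motor is inoperative=not → not all inputs occur → does not occur.
Feedback branch unavailable [OR]: Inboard joint encoder malfunctions=not, Fieldbus link is down=not, Aft safety controller malfunctions=occurs, Limit switch 2 stuck=not → at least one input occurs → occurs.
Servo loop inoperative [OR]: Resolver 2 malfunctions=not, Brake 2 is inoperative=not, South motor 2 malfunctions=not → no input occurs → does not occur.
Brake chain unavailable [AND]: Main servo drive 2 lost=occurs, E-stop relay 2 trips=not, Servo loop inoperative=not → not all inputs occur → does not occur.
E-stop path 2 fails [OR]: Feedback branch unavailable=occurs, Standby watchdog 2 is down=not, Brake chain unavailable=not → at least one input occurs → occurs.
Robot arm uncommanded motion [OR]: Controller stage inoperative=not, Safety interlock down=not, E-stop path 2 fails=occurs → at least one input occurs → occurs.

Yes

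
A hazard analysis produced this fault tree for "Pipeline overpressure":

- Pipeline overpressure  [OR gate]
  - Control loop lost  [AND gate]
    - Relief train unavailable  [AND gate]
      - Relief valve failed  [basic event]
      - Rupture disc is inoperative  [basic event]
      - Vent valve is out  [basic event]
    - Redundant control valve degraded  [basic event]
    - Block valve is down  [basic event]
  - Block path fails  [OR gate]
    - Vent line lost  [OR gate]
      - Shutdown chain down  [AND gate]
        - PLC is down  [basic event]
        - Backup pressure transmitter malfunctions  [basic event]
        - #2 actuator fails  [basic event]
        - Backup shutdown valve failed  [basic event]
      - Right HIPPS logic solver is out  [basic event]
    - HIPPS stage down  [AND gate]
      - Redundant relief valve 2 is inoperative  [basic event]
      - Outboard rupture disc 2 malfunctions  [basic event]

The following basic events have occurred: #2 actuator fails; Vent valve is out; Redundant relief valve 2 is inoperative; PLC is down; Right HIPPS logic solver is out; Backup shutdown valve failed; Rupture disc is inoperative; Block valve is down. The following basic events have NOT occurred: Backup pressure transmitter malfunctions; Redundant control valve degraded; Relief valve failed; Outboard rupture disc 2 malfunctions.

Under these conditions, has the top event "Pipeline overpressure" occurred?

Yes

Relief train unavailable [AND]: Relief valve failed=not, Rupture disc is inoperative=occurs, Vent valve is out=occurs → not all inputs occur → does not occur.
Control loop lost [AND]: Relief train unavailable=not, Redundant control valve degraded=not, Block valve is down=occurs → not all inputs occur → does not occur.
Shutdown chain down [AND]: PLC is down=occurs, Backup pressure transmitter malfunctions=not, #2 actuator fails=occurs, Backup shutdown valve failed=occurs → not all inputs occur → does not occur.
Vent line lost [OR]: Shutdown chain down=not, Right HIPPS logic solver is out=occurs → at least one input occurs → occurs.
HIPPS stage down [AND]: Redundant relief valve 2 is inoperative=occurs, Outboard rupture disc 2 malfunctions=not → not all inputs occur → does not occur.
Block path fails [OR]: Vent line lost=occurs, HIPPS stage down=not → at least one input occurs → occurs.
Pipeline overpressure [OR]: Control loop lost=not, Block path fails=occurs → at least one input occurs → occurs.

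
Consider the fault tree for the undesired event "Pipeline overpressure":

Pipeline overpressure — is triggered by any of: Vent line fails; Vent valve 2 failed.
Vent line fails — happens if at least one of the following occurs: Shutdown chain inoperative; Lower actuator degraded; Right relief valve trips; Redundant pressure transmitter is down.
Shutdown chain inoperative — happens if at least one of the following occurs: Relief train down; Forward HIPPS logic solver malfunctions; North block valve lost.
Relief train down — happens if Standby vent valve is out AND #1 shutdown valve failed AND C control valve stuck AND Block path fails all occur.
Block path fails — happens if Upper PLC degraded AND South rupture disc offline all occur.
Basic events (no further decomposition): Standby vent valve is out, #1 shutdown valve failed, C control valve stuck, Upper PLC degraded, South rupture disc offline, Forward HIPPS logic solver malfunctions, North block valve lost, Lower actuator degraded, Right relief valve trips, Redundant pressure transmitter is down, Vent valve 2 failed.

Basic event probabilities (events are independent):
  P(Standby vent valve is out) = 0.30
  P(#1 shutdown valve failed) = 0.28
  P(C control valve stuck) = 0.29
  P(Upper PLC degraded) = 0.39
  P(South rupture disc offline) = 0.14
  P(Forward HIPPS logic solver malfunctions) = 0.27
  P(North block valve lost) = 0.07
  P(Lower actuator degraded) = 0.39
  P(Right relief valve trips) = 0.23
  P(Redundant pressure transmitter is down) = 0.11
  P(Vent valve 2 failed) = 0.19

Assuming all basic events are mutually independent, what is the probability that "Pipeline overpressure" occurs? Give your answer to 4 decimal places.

0.7704

P(Block path fails) [AND] = 0.39 × 0.14 = 0.054600
P(Relief train down) [AND] = 0.30 × 0.28 × 0.29 × 0.054600 = 0.001330
P(Shutdown chain inoperative) [OR] = 1 − (1−0.001330) × (1−0.27) × (1−0.07) = 0.322003
P(Vent line fails) [OR] = 1 − (1−0.322003) × (1−0.39) × (1−0.23) × (1−0.11) = 0.716575
P(Pipeline overpressure) [OR] = 1 − (1−0.716575) × (1−0.19) = 0.770426
Rounded to 4 decimal places: P(Pipeline overpressure) ≈ 0.7704.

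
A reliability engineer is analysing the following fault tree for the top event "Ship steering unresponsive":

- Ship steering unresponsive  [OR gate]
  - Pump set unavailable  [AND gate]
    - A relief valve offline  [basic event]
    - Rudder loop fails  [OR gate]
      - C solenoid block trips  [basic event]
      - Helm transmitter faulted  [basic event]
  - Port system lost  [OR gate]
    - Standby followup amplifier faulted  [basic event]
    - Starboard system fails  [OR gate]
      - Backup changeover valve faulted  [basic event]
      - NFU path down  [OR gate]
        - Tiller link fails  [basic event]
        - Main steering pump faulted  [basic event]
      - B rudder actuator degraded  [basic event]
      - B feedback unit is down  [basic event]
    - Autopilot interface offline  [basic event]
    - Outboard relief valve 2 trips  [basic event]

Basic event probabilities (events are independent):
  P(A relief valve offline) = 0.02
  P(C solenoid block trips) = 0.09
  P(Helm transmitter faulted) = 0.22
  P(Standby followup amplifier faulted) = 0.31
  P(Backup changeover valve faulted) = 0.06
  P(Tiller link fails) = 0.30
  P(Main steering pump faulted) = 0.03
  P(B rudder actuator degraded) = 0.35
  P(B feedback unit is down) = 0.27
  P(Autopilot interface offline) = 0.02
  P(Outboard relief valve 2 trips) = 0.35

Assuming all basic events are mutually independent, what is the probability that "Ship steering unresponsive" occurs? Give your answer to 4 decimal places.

0.8677

P(Rudder loop fails) [OR] = 1 − (1−0.09) × (1−0.22) = 0.290200
P(Pump set unavailable) [AND] = 0.02 × 0.290200 = 0.005804
P(NFU path down) [OR] = 1 − (1−0.30) × (1−0.03) = 0.321000
P(Starboard system fails) [OR] = 1 − (1−0.06) × (1−0.321000) × (1−0.35) × (1−0.27) = 0.697146
P(Port system lost) [OR] = 1 − (1−0.31) × (1−0.697146) × (1−0.02) × (1−0.35) = 0.866887
P(Ship steering unresponsive) [OR] = 1 − (1−0.005804) × (1−0.866887) = 0.867660
Rounded to 4 decimal places: P(Ship steering unresponsive) ≈ 0.8677.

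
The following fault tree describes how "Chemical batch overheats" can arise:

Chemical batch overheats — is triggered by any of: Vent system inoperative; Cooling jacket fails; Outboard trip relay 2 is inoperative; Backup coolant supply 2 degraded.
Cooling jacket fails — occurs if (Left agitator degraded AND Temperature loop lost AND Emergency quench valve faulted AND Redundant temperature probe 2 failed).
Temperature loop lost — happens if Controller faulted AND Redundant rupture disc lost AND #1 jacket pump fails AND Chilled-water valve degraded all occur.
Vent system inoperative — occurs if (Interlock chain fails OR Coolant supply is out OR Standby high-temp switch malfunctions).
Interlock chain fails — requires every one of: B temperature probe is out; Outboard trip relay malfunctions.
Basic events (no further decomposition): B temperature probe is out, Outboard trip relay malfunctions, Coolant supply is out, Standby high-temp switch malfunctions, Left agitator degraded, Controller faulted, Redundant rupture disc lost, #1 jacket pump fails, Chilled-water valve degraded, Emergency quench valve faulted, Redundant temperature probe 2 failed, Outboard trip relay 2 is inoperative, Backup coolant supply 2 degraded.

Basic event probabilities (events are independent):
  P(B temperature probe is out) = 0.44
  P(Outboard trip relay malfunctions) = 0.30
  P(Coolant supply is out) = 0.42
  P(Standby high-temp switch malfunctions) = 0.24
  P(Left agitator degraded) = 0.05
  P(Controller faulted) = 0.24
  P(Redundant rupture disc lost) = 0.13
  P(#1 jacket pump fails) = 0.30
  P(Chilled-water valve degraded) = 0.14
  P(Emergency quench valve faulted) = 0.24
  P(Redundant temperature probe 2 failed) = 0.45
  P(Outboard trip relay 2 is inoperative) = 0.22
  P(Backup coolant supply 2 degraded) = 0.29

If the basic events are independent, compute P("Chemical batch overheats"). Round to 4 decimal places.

0.7881

P(Interlock chain fails) [AND] = 0.44 × 0.30 = 0.132000
P(Vent system inoperative) [OR] = 1 − (1−0.132000) × (1−0.42) × (1−0.24) = 0.617386
P(Temperature loop lost) [AND] = 0.24 × 0.13 × 0.30 × 0.14 = 0.001310
P(Cooling jacket fails) [AND] = 0.05 × 0.001310 × 0.24 × 0.45 = 0.000007
P(Chemical batch overheats) [OR] = 1 − (1−0.617386) × (1−0.000007) × (1−0.22) × (1−0.29) = 0.788110
Rounded to 4 decimal places: P(Chemical batch overheats) ≈ 0.7881.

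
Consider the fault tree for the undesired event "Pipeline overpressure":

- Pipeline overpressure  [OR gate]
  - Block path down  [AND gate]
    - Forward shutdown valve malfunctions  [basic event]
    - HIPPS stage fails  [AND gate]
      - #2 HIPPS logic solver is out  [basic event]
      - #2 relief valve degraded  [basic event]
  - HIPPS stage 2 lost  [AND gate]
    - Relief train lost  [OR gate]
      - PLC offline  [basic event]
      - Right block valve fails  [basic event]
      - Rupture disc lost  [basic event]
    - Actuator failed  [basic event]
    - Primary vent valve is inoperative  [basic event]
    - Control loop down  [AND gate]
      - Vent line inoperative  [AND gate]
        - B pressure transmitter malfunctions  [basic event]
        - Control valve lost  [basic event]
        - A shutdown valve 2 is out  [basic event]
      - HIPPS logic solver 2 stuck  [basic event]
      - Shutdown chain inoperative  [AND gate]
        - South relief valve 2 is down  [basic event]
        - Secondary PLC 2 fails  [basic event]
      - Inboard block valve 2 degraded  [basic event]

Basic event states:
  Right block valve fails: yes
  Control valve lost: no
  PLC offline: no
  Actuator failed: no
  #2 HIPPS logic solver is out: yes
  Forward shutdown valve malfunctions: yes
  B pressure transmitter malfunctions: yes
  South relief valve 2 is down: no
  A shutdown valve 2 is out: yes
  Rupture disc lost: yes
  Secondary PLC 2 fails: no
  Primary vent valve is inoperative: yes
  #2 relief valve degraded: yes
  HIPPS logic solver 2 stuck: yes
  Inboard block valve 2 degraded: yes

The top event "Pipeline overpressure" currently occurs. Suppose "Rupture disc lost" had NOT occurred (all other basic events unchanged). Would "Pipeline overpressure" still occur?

Yes

Counterfactual: set "Rupture disc lost" to not occurred.
HIPPS stage fails [AND]: #2 HIPPS logic solver is out=occurs, #2 relief valve degraded=occurs → all inputs occur → occurs.
Block path down [AND]: Forward shutdown valve malfunctions=occurs, HIPPS stage fails=occurs → all inputs occur → occurs.
Relief train lost [OR]: PLC offline=not, Right block valve fails=occurs, Rupture disc lost=not → at least one input occurs → occurs.
Vent line inoperative [AND]: B pressure transmitter malfunctions=occurs, Control valve lost=not, A shutdown valve 2 is out=occurs → not all inputs occur → does not occur.
Shutdown chain inoperative [AND]: South relief valve 2 is down=not, Secondary PLC 2 fails=not → not all inputs occur → does not occur.
Control loop down [AND]: Vent line inoperative=not, HIPPS logic solver 2 stuck=occurs, Shutdown chain inoperative=not, Inboard block valve 2 degraded=occurs → not all inputs occur → does not occur.
HIPPS stage 2 lost [AND]: Relief train lost=occurs, Actuator failed=not, Primary vent valve is inoperative=occurs, Control loop down=not → not all inputs occur → does not occur.
Pipeline overpressure [OR]: Block path down=occurs, HIPPS stage 2 lost=not → at least one input occurs → occurs.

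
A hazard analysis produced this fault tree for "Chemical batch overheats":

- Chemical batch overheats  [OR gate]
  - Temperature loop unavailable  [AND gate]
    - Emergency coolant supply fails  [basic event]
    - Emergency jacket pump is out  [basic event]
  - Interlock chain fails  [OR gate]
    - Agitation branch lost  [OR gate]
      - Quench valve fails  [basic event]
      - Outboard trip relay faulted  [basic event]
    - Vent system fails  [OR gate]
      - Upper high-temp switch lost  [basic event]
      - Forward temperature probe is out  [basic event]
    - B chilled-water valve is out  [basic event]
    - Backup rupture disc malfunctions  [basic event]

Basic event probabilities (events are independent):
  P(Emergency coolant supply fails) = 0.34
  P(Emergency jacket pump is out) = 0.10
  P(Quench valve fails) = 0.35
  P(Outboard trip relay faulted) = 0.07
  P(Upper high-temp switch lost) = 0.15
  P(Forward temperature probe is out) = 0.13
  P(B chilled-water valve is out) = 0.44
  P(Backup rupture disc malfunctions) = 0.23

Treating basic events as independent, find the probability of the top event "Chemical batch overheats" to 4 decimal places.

0.8138

P(Temperature loop unavailable) [AND] = 0.34 × 0.10 = 0.034000
P(Agitation branch lost) [OR] = 1 − (1−0.35) × (1−0.07) = 0.395500
P(Vent system fails) [OR] = 1 − (1−0.15) × (1−0.13) = 0.260500
P(Interlock chain fails) [OR] = 1 − (1−0.395500) × (1−0.260500) × (1−0.44) × (1−0.23) = 0.807242
P(Chemical batch overheats) [OR] = 1 − (1−0.034000) × (1−0.807242) = 0.813796
Rounded to 4 decimal places: P(Chemical batch overheats) ≈ 0.8138.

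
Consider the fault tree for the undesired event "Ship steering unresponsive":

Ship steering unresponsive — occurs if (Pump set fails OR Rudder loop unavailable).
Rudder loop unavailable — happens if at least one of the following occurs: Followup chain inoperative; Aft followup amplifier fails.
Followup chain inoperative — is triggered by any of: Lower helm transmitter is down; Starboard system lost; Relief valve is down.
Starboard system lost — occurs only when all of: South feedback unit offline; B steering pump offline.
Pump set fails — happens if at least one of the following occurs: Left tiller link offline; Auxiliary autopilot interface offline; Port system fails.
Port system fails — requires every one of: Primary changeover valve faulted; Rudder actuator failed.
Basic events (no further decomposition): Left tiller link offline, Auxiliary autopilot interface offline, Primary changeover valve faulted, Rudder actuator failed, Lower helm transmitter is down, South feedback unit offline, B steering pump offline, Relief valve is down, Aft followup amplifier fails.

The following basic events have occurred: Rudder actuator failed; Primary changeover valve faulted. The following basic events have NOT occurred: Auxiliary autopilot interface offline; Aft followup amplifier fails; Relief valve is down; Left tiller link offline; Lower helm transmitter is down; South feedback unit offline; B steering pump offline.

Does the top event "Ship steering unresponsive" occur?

Yes

Port system fails [AND]: Primary changeover valve faulted=occurs, Rudder actuator failed=occurs → all inputs occur → occurs.
Pump set fails [OR]: Left tiller link offline=not, Auxiliary autopilot interface offline=not, Port system fails=occurs → at least one input occurs → occurs.
Starboard system lost [AND]: South feedback unit offline=not, B steering pump offline=not → not all inputs occur → does not occur.
Followup chain inoperative [OR]: Lower helm transmitter is down=not, Starboard system lost=not, Relief valve is down=not → no input occurs → does not occur.
Rudder loop unavailable [OR]: Followup chain inoperative=not, Aft followup amplifier fails=not → no input occurs → does not occur.
Ship steering unresponsive [OR]: Pump set fails=occurs, Rudder loop unavailable=not → at least one input occurs → occurs.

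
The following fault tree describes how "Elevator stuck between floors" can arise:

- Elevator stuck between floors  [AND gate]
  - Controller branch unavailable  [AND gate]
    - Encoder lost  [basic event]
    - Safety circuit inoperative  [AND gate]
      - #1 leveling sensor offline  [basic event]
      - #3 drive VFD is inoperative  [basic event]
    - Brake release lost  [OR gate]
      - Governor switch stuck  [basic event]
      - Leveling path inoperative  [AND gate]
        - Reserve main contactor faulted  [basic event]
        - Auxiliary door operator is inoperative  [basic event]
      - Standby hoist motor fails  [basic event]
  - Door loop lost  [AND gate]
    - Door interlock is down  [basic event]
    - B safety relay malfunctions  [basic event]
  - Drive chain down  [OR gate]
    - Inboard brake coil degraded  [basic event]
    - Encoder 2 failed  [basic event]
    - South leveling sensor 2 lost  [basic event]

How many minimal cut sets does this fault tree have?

9

Safety circuit inoperative [AND]: one cut set from each child combined → 1 × 1 = 1 cut set(s).
Leveling path inoperative [AND]: one cut set from each child combined → 1 × 1 = 1 cut set(s).
Brake release lost [OR]: union of children's cut sets → 3 cut set(s).
Controller branch unavailable [AND]: one cut set from each child combined → 1 × 1 × 3 = 3 cut set(s).
Door loop lost [AND]: one cut set from each child combined → 1 × 1 = 1 cut set(s).
Drive chain down [OR]: union of children's cut sets → 3 cut set(s).
Elevator stuck between floors [AND]: one cut set from each child combined → 3 × 1 × 3 = 9 cut set(s).
Minimal cut sets: {#1 leveling sensor offline, #3 drive VFD is inoperative, B safety relay malfunctions, Door interlock is down, Encoder lost, Governor switch stuck, Inboard brake coil degraded}; {#1 leveling sensor offline, #3 drive VFD is inoperative, B safety relay malfunctions, Door interlock is down, Encoder 2 failed, Encoder lost, Governor switch stuck}; {#1 leveling sensor offline, #3 drive VFD is inoperative, B safety relay malfunctions, Door interlock is down, Encoder lost, Governor switch stuck, South leveling sensor 2 lost}; {#1 leveling sensor offline, #3 drive VFD is inoperative, Auxiliary door operator is inoperative, B safety relay malfunctions, Door interlock is down, Encoder lost, Inboard brake coil degraded, Reserve main contactor faulted}; {#1 leveling sensor offline, #3 drive VFD is inoperative, Auxiliary door operator is inoperative, B safety relay malfunctions, Door interlock is down, Encoder 2 failed, Encoder lost, Reserve main contactor faulted}; {#1 leveling sensor offline, #3 drive VFD is inoperative, Auxiliary door operator is inoperative, B safety relay malfunctions, Door interlock is down, Encoder lost, Reserve main contactor faulted, South leveling sensor 2 lost}; {#1 leveling sensor offline, #3 drive VFD is inoperative, B safety relay malfunctions, Door interlock is down, Encoder lost, Inboard brake coil degraded, Standby hoist motor fails}; {#1 leveling sensor offline, #3 drive VFD is inoperative, B safety relay malfunctions, Door interlock is down, Encoder 2 failed, Encoder lost, Standby hoist motor fails}; {#1 leveling sensor offline, #3 drive VFD is inoperative, B safety relay malfunctions, Door interlock is down, Encoder lost, South leveling sensor 2 lost, Standby hoist motor fails}.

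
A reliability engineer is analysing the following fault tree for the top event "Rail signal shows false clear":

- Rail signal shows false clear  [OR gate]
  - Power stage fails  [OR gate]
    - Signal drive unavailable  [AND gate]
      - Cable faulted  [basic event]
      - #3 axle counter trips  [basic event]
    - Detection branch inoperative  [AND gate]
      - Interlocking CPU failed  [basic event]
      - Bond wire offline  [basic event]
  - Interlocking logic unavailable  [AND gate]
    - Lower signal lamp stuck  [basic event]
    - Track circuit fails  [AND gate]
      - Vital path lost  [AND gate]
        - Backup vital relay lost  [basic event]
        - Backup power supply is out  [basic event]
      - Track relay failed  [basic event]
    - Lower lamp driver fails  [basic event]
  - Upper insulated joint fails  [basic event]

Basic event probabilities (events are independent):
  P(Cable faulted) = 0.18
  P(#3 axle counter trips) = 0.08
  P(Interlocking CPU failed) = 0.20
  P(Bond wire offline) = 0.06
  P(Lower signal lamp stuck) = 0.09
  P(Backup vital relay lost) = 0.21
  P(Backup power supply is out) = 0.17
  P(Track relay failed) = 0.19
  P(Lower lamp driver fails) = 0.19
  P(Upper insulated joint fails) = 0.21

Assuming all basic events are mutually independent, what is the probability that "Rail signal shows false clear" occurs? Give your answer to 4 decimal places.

P(Signal drive unavailable) [AND] = 0.18 × 0.08 = 0.014400
P(Detection branch inoperative) [AND] = 0.20 × 0.06 = 0.012000
P(Power stage fails) [OR] = 1 − (1−0.014400) × (1−0.012000) = 0.026227
P(Vital path lost) [AND] = 0.21 × 0.17 = 0.035700
P(Track circuit fails) [AND] = 0.035700 × 0.19 = 0.006783
P(Interlocking logic unavailable) [AND] = 0.09 × 0.006783 × 0.19 = 0.000116
P(Rail signal shows false clear) [OR] = 1 − (1−0.026227) × (1−0.000116) × (1−0.21) = 0.230809
Rounded to 4 decimal places: P(Rail signal shows false clear) ≈ 0.2308.

0.2308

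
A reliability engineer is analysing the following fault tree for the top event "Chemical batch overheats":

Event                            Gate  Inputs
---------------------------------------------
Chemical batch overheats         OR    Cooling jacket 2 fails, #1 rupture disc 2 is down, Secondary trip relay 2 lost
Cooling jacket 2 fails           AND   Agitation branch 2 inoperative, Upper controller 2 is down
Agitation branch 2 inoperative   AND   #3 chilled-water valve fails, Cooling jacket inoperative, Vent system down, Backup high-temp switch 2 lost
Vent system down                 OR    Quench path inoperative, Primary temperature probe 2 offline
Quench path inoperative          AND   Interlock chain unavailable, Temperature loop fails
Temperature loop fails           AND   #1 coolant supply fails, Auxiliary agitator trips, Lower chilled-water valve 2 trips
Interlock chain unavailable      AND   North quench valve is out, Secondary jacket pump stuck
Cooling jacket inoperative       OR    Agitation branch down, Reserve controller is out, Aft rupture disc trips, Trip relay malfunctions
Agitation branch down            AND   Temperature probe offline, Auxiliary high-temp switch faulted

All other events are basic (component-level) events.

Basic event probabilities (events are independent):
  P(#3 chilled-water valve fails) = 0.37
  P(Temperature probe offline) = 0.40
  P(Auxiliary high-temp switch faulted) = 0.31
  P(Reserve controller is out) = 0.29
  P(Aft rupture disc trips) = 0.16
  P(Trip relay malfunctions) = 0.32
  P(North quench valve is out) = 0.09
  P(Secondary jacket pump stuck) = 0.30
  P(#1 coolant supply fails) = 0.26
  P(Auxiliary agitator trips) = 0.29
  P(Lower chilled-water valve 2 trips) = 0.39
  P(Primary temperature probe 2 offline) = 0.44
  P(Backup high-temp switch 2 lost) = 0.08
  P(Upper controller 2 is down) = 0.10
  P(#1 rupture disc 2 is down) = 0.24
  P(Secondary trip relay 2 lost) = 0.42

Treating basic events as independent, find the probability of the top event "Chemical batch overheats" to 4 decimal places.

P(Agitation branch down) [AND] = 0.40 × 0.31 = 0.124000
P(Cooling jacket inoperative) [OR] = 1 − (1−0.124000) × (1−0.29) × (1−0.16) × (1−0.32) = 0.644736
P(Interlock chain unavailable) [AND] = 0.09 × 0.30 = 0.027000
P(Temperature loop fails) [AND] = 0.26 × 0.29 × 0.39 = 0.029406
P(Quench path inoperative) [AND] = 0.027000 × 0.029406 = 0.000794
P(Vent system down) [OR] = 1 − (1−0.000794) × (1−0.44) = 0.440445
P(Agitation branch 2 inoperative) [AND] = 0.37 × 0.644736 × 0.440445 × 0.08 = 0.008406
P(Cooling jacket 2 fails) [AND] = 0.008406 × 0.10 = 0.000841
P(Chemical batch overheats) [OR] = 1 − (1−0.000841) × (1−0.24) × (1−0.42) = 0.559571
Rounded to 4 decimal places: P(Chemical batch overheats) ≈ 0.5596.

0.5596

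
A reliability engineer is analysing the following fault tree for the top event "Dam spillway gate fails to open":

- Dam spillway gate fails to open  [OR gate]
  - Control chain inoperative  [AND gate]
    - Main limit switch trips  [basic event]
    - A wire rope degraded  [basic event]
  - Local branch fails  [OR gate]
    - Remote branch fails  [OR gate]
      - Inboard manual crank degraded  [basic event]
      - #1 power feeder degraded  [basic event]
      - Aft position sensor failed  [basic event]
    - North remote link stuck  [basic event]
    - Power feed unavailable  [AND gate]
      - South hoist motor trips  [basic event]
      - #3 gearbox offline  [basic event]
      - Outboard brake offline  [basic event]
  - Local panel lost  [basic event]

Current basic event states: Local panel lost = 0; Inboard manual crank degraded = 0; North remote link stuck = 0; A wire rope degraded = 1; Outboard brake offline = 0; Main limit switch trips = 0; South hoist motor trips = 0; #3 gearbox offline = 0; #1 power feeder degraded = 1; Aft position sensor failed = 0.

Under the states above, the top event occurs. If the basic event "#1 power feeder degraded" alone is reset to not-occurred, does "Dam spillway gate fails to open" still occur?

Counterfactual: set "#1 power feeder degraded" to not occurred.
Control chain inoperative [AND]: Main limit switch trips=not, A wire rope degraded=occurs → not all inputs occur → does not occur.
Remote branch fails [OR]: Inboard manual crank degraded=not, #1 power feeder degraded=not, Aft position sensor failed=not → no input occurs → does not occur.
Power feed unavailable [AND]: South hoist motor trips=not, #3 gearbox offline=not, Outboard brake offline=not → not all inputs occur → does not occur.
Local branch fails [OR]: Remote branch fails=not, North remote link stuck=not, Power feed unavailable=not → no input occurs → does not occur.
Dam spillway gate fails to open [OR]: Control chain inoperative=not, Local branch fails=not, Local panel lost=not → no input occurs → does not occur.

No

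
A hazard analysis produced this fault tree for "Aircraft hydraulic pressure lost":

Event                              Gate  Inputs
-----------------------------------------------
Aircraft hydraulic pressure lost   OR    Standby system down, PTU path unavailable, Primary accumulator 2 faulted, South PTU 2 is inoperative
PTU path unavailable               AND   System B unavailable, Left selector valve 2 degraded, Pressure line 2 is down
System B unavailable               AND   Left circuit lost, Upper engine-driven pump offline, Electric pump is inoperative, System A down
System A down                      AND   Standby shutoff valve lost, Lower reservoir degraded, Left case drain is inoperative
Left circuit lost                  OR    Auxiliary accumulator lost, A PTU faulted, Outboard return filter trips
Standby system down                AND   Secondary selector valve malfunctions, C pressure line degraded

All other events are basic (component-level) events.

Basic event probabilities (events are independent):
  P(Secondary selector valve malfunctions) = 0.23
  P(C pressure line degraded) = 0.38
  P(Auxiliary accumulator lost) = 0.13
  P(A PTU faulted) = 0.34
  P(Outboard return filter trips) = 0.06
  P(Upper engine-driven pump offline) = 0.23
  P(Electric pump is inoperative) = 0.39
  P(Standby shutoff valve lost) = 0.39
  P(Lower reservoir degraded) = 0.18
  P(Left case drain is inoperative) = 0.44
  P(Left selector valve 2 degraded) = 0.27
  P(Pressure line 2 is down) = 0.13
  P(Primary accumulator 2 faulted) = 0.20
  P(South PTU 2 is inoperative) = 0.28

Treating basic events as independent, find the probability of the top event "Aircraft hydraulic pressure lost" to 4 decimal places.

P(Standby system down) [AND] = 0.23 × 0.38 = 0.087400
P(Left circuit lost) [OR] = 1 − (1−0.13) × (1−0.34) × (1−0.06) = 0.460252
P(System A down) [AND] = 0.39 × 0.18 × 0.44 = 0.030888
P(System B unavailable) [AND] = 0.460252 × 0.23 × 0.39 × 0.030888 = 0.001275
P(PTU path unavailable) [AND] = 0.001275 × 0.27 × 0.13 = 0.000045
P(Aircraft hydraulic pressure lost) [OR] = 1 − (1−0.087400) × (1−0.000045) × (1−0.20) × (1−0.28) = 0.474366
Rounded to 4 decimal places: P(Aircraft hydraulic pressure lost) ≈ 0.4744.

0.4744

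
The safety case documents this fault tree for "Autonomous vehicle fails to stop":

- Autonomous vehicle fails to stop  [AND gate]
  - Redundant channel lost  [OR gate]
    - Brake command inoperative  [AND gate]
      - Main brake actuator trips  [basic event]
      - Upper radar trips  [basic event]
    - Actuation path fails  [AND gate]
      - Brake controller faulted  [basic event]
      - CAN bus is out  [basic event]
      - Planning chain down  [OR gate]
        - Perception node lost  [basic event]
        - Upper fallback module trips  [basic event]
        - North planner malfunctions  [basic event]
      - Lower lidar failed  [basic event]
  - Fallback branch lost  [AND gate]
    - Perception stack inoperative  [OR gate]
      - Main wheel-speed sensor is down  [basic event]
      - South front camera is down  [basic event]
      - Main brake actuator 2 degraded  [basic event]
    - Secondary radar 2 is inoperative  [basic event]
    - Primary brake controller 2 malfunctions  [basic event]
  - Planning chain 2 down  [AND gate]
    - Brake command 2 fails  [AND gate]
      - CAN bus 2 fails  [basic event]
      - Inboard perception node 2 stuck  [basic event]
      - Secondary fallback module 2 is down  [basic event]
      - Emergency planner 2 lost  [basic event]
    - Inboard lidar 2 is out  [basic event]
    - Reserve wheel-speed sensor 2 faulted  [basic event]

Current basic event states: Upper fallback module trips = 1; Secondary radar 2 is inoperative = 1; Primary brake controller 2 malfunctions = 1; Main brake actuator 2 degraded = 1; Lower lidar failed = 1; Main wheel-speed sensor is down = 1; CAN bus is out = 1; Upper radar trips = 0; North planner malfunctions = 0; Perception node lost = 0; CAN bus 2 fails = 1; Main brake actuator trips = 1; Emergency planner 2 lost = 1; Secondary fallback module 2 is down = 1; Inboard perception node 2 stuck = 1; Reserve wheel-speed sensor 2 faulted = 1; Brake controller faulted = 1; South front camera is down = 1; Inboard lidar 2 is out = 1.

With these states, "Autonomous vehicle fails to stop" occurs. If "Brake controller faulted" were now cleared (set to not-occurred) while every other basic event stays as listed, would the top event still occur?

Counterfactual: set "Brake controller faulted" to not occurred.
Brake command inoperative [AND]: Main brake actuator trips=occurs, Upper radar trips=not → not all inputs occur → does not occur.
Planning chain down [OR]: Perception node lost=not, Upper fallback module trips=occurs, North planner malfunctions=not → at least one input occurs → occurs.
Actuation path fails [AND]: Brake controller faulted=not, CAN bus is out=occurs, Planning chain down=occurs, Lower lidar failed=occurs → not all inputs occur → does not occur.
Redundant channel lost [OR]: Brake command inoperative=not, Actuation path fails=not → no input occurs → does not occur.
Perception stack inoperative [OR]: Main wheel-speed sensor is down=occurs, South front camera is down=occurs, Main brake actuator 2 degraded=occurs → at least one input occurs → occurs.
Fallback branch lost [AND]: Perception stack inoperative=occurs, Secondary radar 2 is inoperative=occurs, Primary brake controller 2 malfunctions=occurs → all inputs occur → occurs.
Brake command 2 fails [AND]: CAN bus 2 fails=occurs, Inboard perception node 2 stuck=occurs, Secondary fallback module 2 is down=occurs, Emergency planner 2 lost=occurs → all inputs occur → occurs.
Planning chain 2 down [AND]: Brake command 2 fails=occurs, Inboard lidar 2 is out=occurs, Reserve wheel-speed sensor 2 faulted=occurs → all inputs occur → occurs.
Autonomous vehicle fails to stop [AND]: Redundant channel lost=not, Fallback branch lost=occurs, Planning chain 2 down=occurs → not all inputs occur → does not occur.

No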